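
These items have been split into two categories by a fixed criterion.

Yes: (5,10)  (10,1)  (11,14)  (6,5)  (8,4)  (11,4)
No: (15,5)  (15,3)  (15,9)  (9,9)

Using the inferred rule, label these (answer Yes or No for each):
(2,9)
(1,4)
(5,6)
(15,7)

Comparing the two groups points to one rule — product is even.

Yes, Yes, Yes, No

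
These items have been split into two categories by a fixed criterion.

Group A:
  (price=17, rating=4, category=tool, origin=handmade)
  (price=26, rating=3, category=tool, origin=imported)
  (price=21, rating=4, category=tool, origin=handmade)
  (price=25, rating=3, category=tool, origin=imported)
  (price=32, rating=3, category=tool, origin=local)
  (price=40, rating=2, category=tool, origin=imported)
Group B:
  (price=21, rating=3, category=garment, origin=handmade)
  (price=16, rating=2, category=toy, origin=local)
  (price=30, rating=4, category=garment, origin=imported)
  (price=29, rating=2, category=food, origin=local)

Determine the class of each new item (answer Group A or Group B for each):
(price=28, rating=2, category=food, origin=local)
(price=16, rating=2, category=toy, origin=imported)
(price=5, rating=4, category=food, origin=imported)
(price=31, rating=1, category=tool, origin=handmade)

One predicate separates the groups cleanly: category is tool.
(price=28, rating=2, category=food, origin=local) → category is food → Group B.
(price=16, rating=2, category=toy, origin=imported) → category is toy → Group B.
(price=5, rating=4, category=food, origin=imported) → category is food → Group B.
(price=31, rating=1, category=tool, origin=handmade) → category is tool → Group A.

Group B, Group B, Group B, Group A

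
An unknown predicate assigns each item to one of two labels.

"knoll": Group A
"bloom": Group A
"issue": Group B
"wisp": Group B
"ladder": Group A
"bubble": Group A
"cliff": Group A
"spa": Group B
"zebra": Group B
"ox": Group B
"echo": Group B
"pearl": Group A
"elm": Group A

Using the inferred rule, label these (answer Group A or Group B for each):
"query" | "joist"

Group B, Group B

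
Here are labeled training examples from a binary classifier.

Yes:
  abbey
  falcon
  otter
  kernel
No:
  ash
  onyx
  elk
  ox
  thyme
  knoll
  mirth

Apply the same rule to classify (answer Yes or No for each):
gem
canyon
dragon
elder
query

No, Yes, Yes, Yes, Yes

The pattern is that an item is 'Yes' exactly when: has ≥ 2 vowels.
gem: 1 vowel — fails this test, so No. canyon: 2 vowels — checks out, so Yes. dragon: 2 vowels — checks out, so Yes. elder: 2 vowels — checks out, so Yes. query: 2 vowels — checks out, so Yes.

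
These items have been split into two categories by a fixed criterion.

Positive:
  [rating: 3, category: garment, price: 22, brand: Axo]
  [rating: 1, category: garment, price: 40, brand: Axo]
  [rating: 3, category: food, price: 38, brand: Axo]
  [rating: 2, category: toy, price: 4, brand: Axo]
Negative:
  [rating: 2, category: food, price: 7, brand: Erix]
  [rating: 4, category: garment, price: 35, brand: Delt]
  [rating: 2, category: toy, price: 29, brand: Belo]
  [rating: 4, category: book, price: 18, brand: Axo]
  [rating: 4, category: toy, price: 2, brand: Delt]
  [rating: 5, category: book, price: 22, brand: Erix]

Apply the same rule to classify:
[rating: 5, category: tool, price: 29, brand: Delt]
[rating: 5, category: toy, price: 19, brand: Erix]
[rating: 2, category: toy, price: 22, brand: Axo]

'Positive' ⟺ brand is Axo AND rating ≤ 3.
[rating: 5, category: tool, price: 29, brand: Delt] — brand is Delt, rating = 5, hence Negative. [rating: 5, category: toy, price: 19, brand: Erix] — brand is Erix, rating = 5, hence Negative. [rating: 2, category: toy, price: 22, brand: Axo] — brand is Axo, rating = 2, hence Positive.

Negative, Negative, Positive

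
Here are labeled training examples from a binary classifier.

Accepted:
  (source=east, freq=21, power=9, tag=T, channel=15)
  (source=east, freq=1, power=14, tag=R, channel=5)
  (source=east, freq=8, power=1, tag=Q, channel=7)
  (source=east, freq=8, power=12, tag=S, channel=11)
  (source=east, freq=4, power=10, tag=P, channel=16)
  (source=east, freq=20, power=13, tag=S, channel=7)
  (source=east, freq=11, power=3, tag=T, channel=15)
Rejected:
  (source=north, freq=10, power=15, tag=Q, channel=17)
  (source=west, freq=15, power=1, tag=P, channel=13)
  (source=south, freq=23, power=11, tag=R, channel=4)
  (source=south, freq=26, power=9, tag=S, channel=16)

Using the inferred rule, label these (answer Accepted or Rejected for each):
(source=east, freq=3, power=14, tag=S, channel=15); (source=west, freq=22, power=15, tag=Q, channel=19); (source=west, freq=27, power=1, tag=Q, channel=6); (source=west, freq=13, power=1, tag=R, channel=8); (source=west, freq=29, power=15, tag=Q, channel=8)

Accepted, Rejected, Rejected, Rejected, Rejected

The pattern is that an item is 'Accepted' exactly when: source is east.
(source=east, freq=3, power=14, tag=S, channel=15): Accepted (source is east). (source=west, freq=22, power=15, tag=Q, channel=19): Rejected (source is west). (source=west, freq=27, power=1, tag=Q, channel=6): Rejected (source is west). (source=west, freq=13, power=1, tag=R, channel=8): Rejected (source is west). (source=west, freq=29, power=15, tag=Q, channel=8): Rejected (source is west).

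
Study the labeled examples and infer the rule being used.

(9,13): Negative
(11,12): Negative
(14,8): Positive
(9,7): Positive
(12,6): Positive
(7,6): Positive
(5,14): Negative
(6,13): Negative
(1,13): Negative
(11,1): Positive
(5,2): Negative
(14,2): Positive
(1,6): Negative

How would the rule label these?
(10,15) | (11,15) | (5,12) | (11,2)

Negative, Negative, Negative, Positive

All 'Positive' examples share one property — first > second AND sum ≥ 12 — and every 'Negative' example lacks it.
(10,15): 10 < 15, 10+15 = 25 — lacks this property, so Negative. (11,15): 11 < 15, 11+15 = 26 — lacks this property, so Negative. (5,12): 5 < 12, 5+12 = 17 — lacks this property, so Negative. (11,2): 11 > 2, 11+2 = 13 — passes, so Positive.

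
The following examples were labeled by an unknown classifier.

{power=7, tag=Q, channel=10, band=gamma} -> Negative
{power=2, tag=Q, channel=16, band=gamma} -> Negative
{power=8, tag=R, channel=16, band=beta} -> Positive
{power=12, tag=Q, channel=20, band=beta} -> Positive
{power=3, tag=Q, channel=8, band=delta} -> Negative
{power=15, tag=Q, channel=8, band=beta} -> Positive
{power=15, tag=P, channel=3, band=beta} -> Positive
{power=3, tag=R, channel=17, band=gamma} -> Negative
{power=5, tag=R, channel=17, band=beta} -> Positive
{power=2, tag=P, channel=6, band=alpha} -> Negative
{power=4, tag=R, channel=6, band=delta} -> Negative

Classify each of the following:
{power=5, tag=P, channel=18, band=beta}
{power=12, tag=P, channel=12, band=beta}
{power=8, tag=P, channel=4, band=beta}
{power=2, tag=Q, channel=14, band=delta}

Checking candidate rules against both groups, what survives is: band is beta.
Positive: {power=5, tag=P, channel=18, band=beta}, since band is beta.
Positive: {power=12, tag=P, channel=12, band=beta}, since band is beta.
Positive: {power=8, tag=P, channel=4, band=beta}, since band is beta.
Negative: {power=2, tag=Q, channel=14, band=delta}, since band is delta.

Positive, Positive, Positive, Negative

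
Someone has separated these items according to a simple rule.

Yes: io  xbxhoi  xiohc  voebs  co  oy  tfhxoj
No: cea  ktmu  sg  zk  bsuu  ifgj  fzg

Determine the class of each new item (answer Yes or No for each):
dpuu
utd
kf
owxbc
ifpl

The simplest hypothesis consistent with all the labels is: contains 'o'.
No: dpuu, since no 'o'. No: utd, since no 'o'. No: kf, since no 'o'. Yes: owxbc, since has 'o'. No: ifpl, since no 'o'.

No, No, No, Yes, No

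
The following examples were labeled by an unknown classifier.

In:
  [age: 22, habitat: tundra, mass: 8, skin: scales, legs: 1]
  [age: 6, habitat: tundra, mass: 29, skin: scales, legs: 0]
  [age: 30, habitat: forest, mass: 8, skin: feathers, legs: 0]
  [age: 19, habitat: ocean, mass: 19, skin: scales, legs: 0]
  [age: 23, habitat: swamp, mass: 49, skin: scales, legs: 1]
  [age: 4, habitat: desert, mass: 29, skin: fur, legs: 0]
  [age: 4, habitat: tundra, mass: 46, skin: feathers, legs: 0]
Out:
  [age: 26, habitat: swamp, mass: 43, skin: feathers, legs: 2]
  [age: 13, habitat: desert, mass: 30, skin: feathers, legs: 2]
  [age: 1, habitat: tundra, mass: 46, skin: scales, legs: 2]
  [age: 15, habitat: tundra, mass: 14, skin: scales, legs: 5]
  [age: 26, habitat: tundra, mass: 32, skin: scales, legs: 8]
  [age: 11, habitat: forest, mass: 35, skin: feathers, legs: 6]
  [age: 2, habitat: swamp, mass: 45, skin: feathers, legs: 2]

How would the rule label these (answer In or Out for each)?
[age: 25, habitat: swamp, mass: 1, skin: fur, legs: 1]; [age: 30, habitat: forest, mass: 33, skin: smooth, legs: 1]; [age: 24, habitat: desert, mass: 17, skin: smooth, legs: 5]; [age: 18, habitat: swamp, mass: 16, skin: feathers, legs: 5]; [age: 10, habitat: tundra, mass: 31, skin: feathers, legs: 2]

The rule appears to be: legs ≤ 1.
[age: 25, habitat: swamp, mass: 1, skin: fur, legs: 1] — legs = 1, hence In. [age: 30, habitat: forest, mass: 33, skin: smooth, legs: 1] — legs = 1, hence In. [age: 24, habitat: desert, mass: 17, skin: smooth, legs: 5] — legs = 5, hence Out. [age: 18, habitat: swamp, mass: 16, skin: feathers, legs: 5] — legs = 5, hence Out. [age: 10, habitat: tundra, mass: 31, skin: feathers, legs: 2] — legs = 2, hence Out.

In, In, Out, Out, Out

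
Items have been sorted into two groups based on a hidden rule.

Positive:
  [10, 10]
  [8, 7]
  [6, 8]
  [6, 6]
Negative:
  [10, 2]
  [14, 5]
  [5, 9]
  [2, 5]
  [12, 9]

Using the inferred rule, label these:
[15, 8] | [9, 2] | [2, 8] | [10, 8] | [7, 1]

Negative, Negative, Negative, Positive, Negative

Every 'Positive' example satisfies: |first − second| ≤ 2. None of the 'Negative' examples do.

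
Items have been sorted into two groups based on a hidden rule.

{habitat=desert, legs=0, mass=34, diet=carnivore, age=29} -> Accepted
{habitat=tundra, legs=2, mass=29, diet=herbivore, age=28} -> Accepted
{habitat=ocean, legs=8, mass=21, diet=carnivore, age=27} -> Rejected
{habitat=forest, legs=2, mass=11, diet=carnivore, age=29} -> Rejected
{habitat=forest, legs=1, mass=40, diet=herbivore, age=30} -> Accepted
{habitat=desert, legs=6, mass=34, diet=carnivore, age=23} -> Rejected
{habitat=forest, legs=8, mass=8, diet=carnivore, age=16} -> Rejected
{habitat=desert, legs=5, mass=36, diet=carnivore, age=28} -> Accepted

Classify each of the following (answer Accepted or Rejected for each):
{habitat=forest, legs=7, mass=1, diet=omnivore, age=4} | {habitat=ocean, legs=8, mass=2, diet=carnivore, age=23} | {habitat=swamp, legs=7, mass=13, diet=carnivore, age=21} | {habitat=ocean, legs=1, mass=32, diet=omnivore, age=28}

Rejected, Rejected, Rejected, Accepted

The distinguishing property — age ≥ 27 AND mass ≥ 29 — holds for all the 'Accepted' cases and none of the 'Rejected' cases.
{habitat=forest, legs=7, mass=1, diet=omnivore, age=4}: Rejected (age = 4, mass = 1). {habitat=ocean, legs=8, mass=2, diet=carnivore, age=23}: Rejected (age = 23, mass = 2). {habitat=swamp, legs=7, mass=13, diet=carnivore, age=21}: Rejected (age = 21, mass = 13). {habitat=ocean, legs=1, mass=32, diet=omnivore, age=28}: Accepted (age = 28, mass = 32).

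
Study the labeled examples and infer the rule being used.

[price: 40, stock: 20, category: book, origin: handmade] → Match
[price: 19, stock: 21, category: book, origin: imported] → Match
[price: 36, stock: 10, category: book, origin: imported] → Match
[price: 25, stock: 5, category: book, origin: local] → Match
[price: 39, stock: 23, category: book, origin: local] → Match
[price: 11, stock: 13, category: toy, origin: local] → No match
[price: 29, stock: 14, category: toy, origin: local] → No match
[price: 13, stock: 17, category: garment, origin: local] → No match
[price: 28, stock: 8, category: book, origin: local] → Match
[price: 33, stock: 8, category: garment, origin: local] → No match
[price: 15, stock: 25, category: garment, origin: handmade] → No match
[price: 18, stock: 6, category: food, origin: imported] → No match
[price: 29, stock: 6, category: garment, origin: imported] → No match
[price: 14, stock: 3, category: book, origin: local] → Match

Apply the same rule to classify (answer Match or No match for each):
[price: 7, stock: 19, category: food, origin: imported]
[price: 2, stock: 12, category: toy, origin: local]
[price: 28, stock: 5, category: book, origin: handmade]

The simplest hypothesis consistent with all the labels is: category is book.
[price: 7, stock: 19, category: food, origin: imported] → category is food → No match.
[price: 2, stock: 12, category: toy, origin: local] → category is toy → No match.
[price: 28, stock: 5, category: book, origin: handmade] → category is book → Match.

No match, No match, Match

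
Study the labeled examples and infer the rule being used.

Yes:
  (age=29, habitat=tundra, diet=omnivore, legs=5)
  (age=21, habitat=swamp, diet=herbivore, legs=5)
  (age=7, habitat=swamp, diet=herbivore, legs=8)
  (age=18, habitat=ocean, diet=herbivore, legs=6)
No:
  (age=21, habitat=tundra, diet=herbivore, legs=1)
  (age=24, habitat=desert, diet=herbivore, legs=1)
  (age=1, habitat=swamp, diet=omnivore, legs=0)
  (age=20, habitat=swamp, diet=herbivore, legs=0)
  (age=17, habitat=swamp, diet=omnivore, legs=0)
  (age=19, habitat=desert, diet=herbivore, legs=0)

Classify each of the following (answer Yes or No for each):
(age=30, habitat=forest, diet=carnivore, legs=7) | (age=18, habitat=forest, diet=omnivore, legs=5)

Yes, Yes

All 'Yes' examples share one property — legs ≥ 5 — and every 'No' example lacks it.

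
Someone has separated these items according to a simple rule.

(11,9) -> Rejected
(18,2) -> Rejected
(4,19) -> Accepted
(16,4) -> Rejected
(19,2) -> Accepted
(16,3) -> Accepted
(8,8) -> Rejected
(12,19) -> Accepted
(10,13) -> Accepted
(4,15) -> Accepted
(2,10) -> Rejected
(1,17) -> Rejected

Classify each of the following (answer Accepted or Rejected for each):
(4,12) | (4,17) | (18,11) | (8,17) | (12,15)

Rejected, Accepted, Accepted, Accepted, Accepted

The pattern is that an item is 'Accepted' exactly when: sum is odd.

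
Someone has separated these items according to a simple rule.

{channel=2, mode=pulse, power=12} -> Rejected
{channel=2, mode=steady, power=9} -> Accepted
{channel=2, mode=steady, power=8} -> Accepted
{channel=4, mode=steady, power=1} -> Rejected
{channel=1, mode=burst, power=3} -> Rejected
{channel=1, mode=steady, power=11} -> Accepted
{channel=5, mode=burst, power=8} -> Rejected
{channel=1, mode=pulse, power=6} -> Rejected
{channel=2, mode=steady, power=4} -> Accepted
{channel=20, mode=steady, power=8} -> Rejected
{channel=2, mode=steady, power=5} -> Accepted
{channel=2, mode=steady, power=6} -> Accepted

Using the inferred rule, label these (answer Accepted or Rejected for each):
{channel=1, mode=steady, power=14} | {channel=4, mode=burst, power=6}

Accepted, Rejected

One predicate separates the groups cleanly: mode is steady AND channel ≤ 2.
Accepted: {channel=1, mode=steady, power=14}, since mode is steady, channel = 1.
Rejected: {channel=4, mode=burst, power=6}, since mode is burst, channel = 4.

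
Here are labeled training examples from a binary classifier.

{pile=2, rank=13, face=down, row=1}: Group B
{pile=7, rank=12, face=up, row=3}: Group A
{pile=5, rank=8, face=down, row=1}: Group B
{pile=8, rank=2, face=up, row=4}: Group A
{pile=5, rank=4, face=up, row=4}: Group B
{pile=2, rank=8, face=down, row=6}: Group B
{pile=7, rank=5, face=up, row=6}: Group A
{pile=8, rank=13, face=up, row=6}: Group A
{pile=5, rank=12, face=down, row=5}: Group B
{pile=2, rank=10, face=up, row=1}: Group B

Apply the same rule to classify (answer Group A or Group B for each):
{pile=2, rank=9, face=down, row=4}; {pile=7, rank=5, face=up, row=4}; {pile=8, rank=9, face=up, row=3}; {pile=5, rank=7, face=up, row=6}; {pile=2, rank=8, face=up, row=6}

Group B, Group A, Group A, Group B, Group B

All 'Group A' examples share one property — pile ≥ 7 — and every 'Group B' example lacks it.
Group B: {pile=2, rank=9, face=down, row=4}, since pile = 2. Group A: {pile=7, rank=5, face=up, row=4}, since pile = 7. Group A: {pile=8, rank=9, face=up, row=3}, since pile = 8. Group B: {pile=5, rank=7, face=up, row=6}, since pile = 5. Group B: {pile=2, rank=8, face=up, row=6}, since pile = 2.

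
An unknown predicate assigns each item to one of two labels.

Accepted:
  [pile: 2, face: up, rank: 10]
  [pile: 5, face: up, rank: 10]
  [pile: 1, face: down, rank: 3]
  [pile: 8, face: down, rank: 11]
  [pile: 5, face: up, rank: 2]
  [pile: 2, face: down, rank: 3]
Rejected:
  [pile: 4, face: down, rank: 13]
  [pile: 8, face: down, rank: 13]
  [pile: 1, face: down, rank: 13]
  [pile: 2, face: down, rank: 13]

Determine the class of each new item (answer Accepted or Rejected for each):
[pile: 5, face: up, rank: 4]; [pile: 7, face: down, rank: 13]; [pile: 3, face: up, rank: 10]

All 'Accepted' examples share one property — rank ≤ 11 — and every 'Rejected' example lacks it.
[pile: 5, face: up, rank: 4]: rank = 4, passes → Accepted.
[pile: 7, face: down, rank: 13]: rank = 13, fails this test → Rejected.
[pile: 3, face: up, rank: 10]: rank = 10, passes → Accepted.

Accepted, Rejected, Accepted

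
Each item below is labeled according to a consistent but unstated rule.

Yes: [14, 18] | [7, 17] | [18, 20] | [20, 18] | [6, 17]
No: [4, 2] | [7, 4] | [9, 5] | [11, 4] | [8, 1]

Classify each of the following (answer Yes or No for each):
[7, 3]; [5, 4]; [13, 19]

'Yes' ⟺ sum ≥ 23.
[7, 3]: 7+3 = 10, fails the rule → No. [5, 4]: 5+4 = 9, fails the rule → No. [13, 19]: 13+19 = 32, matches → Yes.

No, No, Yes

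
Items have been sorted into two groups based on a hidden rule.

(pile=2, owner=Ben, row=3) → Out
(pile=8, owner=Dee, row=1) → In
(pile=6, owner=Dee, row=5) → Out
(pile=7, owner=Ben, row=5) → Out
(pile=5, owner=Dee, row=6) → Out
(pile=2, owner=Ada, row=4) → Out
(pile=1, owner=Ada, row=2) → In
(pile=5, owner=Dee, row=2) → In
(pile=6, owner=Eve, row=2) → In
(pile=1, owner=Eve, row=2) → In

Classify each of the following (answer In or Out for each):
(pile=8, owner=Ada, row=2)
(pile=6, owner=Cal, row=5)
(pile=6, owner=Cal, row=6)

In, Out, Out

The common property of the 'In' items is: row ≤ 2. No 'Out' item has it.
(pile=8, owner=Ada, row=2) — row = 2, hence In.
(pile=6, owner=Cal, row=5) — row = 5, hence Out.
(pile=6, owner=Cal, row=6) — row = 6, hence Out.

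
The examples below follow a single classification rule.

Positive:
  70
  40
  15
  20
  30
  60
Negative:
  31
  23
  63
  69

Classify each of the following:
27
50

The distinguishing property — multiple of 5 — holds for all the 'Positive' cases and none of the 'Negative' cases.
27: 27 = 5·5 + 2, doesn't qualify → Negative. 50: 50 = 5·10, has this property → Positive.

Negative, Positive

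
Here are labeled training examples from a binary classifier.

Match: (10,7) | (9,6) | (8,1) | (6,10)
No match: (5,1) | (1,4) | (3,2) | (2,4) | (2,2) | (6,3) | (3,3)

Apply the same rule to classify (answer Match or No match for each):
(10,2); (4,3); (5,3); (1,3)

Match, No match, No match, No match

Rule: max ≥ 7. This holds for each 'Match' example and fails for each 'No match' one.
(10,2) — max 10, hence Match. (4,3) — max 4, hence No match. (5,3) — max 5, hence No match. (1,3) — max 3, hence No match.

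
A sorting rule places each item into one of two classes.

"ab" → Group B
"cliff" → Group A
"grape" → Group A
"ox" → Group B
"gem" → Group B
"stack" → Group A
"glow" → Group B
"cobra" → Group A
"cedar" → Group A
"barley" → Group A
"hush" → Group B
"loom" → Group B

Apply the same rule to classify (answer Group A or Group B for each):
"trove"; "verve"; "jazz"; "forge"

Group A, Group A, Group B, Group A

'Group A' ⟺ length ≥ 5.
"trove": length 5 — meets the rule, so Group A.
"verve": length 5 — meets the rule, so Group A.
"jazz": length 4 — does not pass, so Group B.
"forge": length 5 — meets the rule, so Group A.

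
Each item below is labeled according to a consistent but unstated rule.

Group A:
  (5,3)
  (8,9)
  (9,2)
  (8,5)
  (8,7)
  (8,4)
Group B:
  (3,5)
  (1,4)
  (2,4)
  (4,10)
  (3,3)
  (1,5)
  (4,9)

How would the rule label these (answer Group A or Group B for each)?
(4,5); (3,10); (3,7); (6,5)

Group B, Group B, Group B, Group A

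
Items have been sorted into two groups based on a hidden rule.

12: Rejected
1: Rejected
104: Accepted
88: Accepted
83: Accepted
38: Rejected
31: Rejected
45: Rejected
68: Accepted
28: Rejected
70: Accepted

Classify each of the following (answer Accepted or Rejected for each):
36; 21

Rejected, Rejected

All 'Accepted' examples share one property — at least 68 — and every 'Rejected' example lacks it.
36 — 36 < 68, hence Rejected.
21 — 21 < 68, hence Rejected.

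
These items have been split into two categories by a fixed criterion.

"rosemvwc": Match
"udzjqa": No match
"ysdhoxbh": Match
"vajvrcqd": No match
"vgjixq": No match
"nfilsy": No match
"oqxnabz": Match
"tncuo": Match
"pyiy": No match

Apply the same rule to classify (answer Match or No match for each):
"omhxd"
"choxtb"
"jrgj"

The distinguishing property — contains 'o' — holds for all the 'Match' cases and none of the 'No match' cases.
"omhxd" → has 'o' → Match. "choxtb" → has 'o' → Match. "jrgj" → no 'o' → No match.

Match, Match, No match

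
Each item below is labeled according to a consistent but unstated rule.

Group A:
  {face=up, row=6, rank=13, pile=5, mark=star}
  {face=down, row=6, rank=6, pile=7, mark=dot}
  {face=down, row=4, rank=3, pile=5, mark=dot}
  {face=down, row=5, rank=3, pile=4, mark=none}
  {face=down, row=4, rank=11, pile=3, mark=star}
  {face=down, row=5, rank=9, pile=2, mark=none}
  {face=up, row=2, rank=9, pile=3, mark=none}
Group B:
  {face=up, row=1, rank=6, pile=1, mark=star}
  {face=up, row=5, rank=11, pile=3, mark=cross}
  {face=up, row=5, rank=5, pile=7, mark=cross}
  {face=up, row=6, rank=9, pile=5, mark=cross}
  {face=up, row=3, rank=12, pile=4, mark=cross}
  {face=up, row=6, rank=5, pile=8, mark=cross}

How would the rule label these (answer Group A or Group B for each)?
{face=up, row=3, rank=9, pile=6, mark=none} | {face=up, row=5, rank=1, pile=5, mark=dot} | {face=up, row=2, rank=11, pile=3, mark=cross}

Group A, Group A, Group B

The rule appears to be: mark is not cross AND row ≥ 2.
{face=up, row=3, rank=9, pile=6, mark=none}: mark is none, row = 3 — qualifies, so Group A.
{face=up, row=5, rank=1, pile=5, mark=dot}: mark is dot, row = 5 — qualifies, so Group A.
{face=up, row=2, rank=11, pile=3, mark=cross}: mark is cross, row = 2 — does not satisfy this, so Group B.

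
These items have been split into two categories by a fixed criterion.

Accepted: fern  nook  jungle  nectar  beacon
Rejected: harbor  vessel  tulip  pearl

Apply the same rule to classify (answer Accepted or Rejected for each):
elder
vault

Rejected, Rejected

The rule appears to be: contains 'n'.
Rejected: elder, since no 'n'.
Rejected: vault, since no 'n'.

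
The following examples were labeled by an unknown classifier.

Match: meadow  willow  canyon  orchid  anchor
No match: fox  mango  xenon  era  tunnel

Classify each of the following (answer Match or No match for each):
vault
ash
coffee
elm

No match, No match, Match, No match

The distinguishing property — even length AND contains 'o' — holds for all the 'Match' cases and none of the 'No match' cases.
vault → length 5, no 'o' → No match. ash → length 3, no 'o' → No match. coffee → length 6, has 'o' → Match. elm → length 3, no 'o' → No match.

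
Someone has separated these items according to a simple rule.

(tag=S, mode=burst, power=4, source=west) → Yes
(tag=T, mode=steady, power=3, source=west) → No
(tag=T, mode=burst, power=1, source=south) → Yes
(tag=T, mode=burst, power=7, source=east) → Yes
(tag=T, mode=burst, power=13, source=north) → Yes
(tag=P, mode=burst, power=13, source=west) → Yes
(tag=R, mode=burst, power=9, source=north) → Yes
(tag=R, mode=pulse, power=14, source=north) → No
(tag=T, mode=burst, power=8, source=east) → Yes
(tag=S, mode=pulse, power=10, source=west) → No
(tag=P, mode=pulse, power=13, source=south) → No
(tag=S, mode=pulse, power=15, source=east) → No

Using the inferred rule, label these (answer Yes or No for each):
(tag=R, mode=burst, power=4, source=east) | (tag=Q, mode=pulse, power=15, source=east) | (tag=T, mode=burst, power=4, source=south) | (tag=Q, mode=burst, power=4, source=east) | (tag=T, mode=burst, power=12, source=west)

Comparing the two groups points to one rule — mode is burst.
Yes: (tag=R, mode=burst, power=4, source=east), since mode is burst.
No: (tag=Q, mode=pulse, power=15, source=east), since mode is pulse.
Yes: (tag=T, mode=burst, power=4, source=south), since mode is burst.
Yes: (tag=Q, mode=burst, power=4, source=east), since mode is burst.
Yes: (tag=T, mode=burst, power=12, source=west), since mode is burst.

Yes, No, Yes, Yes, Yes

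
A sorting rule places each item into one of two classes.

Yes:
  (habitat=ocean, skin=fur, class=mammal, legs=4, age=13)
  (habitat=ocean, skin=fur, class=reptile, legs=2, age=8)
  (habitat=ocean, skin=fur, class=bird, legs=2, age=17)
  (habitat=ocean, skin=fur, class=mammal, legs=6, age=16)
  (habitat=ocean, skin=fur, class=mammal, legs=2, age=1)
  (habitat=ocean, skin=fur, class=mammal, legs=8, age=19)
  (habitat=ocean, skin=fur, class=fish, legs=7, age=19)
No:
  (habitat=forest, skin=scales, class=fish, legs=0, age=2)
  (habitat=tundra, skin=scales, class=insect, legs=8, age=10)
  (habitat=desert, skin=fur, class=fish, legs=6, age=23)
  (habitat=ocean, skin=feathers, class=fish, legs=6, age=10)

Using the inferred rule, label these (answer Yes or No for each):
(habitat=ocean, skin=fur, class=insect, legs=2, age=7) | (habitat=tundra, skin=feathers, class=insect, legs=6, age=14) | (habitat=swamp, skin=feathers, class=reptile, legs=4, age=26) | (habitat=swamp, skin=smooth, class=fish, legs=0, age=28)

Yes, No, No, No

The distinguishing property — skin is fur AND habitat is ocean — holds for all the 'Yes' cases and none of the 'No' cases.
(habitat=ocean, skin=fur, class=insect, legs=2, age=7) — skin is fur, habitat is ocean, hence Yes. (habitat=tundra, skin=feathers, class=insect, legs=6, age=14) — skin is feathers, habitat is tundra, hence No. (habitat=swamp, skin=feathers, class=reptile, legs=4, age=26) — skin is feathers, habitat is swamp, hence No. (habitat=swamp, skin=smooth, class=fish, legs=0, age=28) — skin is smooth, habitat is swamp, hence No.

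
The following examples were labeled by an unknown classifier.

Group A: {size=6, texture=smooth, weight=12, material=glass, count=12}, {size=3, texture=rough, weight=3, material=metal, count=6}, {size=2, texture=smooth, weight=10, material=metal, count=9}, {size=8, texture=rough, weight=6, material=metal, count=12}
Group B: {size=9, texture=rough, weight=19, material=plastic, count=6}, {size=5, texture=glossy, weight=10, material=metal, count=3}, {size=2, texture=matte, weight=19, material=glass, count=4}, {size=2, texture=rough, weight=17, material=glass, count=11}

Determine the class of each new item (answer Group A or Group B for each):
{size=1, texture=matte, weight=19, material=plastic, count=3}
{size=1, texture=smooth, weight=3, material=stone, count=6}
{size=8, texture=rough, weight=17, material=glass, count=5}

Group B, Group A, Group B

The common property of the 'Group A' items is: count ≥ 4 AND weight ≤ 12. No 'Group B' item has it.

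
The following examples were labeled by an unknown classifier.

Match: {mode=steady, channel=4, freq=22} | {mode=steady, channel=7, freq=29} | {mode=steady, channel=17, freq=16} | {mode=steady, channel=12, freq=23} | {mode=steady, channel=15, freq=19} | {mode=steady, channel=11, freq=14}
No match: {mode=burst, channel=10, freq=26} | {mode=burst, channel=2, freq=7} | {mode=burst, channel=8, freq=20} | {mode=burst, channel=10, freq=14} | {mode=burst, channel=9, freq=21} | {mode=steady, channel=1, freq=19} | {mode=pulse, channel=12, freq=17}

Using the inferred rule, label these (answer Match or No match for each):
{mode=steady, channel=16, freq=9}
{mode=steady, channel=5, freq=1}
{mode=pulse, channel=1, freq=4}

All 'Match' examples share one property — mode is steady AND channel ≥ 2 — and every 'No match' example lacks it.

Match, Match, No match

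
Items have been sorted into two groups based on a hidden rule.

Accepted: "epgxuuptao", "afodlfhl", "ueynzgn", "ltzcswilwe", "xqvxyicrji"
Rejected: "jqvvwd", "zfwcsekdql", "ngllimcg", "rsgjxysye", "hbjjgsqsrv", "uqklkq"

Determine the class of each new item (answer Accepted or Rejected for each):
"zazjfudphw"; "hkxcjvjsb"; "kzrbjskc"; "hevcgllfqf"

Accepted, Rejected, Rejected, Rejected

The rule appears to be: has ≥ 2 vowels.
Accepted: "zazjfudphw", since 2 vowels.
Rejected: "hkxcjvjsb", since 0 vowels.
Rejected: "kzrbjskc", since 0 vowels.
Rejected: "hevcgllfqf", since 1 vowel.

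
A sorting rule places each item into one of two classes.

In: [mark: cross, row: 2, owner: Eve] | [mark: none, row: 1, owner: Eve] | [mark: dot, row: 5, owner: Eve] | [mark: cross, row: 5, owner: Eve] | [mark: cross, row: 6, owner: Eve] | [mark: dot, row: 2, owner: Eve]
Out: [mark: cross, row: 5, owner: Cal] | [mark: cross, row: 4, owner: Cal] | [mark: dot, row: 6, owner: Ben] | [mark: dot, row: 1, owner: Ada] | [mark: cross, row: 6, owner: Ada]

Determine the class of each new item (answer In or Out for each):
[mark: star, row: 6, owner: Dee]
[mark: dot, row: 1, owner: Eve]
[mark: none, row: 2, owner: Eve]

Out, In, In

The simplest hypothesis consistent with all the labels is: owner is Eve.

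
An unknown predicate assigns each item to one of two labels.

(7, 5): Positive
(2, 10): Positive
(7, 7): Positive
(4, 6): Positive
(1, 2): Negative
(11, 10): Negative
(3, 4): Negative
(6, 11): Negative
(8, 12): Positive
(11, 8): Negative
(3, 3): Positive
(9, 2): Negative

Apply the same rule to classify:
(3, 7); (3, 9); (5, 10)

Positive, Positive, Negative

The simplest hypothesis consistent with all the labels is: sum is even.
(3, 7): Positive (3+7 = 10). (3, 9): Positive (3+9 = 12). (5, 10): Negative (5+10 = 15).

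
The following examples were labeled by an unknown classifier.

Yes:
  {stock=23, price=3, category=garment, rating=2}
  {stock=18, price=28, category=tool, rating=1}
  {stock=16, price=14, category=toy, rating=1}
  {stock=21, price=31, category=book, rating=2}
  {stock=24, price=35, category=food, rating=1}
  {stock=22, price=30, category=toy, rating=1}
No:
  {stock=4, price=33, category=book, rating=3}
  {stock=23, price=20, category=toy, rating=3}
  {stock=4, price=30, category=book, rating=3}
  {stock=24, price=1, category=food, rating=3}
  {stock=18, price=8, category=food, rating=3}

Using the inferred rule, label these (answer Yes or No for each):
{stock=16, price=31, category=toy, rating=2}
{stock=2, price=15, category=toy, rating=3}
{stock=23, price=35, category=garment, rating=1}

A rule that fits every label: rating ≤ 2 — true of each 'Yes' example, false of each 'No' one.
{stock=16, price=31, category=toy, rating=2} → rating = 2 → Yes. {stock=2, price=15, category=toy, rating=3} → rating = 3 → No. {stock=23, price=35, category=garment, rating=1} → rating = 1 → Yes.

Yes, No, Yes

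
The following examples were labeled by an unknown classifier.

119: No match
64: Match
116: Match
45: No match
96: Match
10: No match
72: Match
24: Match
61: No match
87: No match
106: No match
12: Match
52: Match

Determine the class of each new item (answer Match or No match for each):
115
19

No match, No match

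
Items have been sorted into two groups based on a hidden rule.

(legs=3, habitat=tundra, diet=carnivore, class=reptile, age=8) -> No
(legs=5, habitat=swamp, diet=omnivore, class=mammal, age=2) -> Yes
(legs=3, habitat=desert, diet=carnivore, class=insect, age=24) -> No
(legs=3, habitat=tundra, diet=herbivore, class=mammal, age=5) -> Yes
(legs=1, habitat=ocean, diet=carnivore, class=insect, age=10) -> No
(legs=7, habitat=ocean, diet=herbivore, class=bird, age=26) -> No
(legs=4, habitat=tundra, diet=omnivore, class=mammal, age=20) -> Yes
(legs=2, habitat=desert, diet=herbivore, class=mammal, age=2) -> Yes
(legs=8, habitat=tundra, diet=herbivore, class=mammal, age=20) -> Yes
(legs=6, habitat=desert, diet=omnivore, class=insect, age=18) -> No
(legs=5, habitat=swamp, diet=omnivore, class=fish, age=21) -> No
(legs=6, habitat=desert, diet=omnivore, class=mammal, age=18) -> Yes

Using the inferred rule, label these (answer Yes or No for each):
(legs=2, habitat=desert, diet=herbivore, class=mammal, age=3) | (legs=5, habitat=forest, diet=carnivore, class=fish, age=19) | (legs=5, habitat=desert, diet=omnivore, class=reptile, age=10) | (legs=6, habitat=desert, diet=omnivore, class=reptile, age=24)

The common property of the 'Yes' items is: class is mammal. No 'No' item has it.
(legs=2, habitat=desert, diet=herbivore, class=mammal, age=3) — class is mammal, hence Yes.
(legs=5, habitat=forest, diet=carnivore, class=fish, age=19) — class is fish, hence No.
(legs=5, habitat=desert, diet=omnivore, class=reptile, age=10) — class is reptile, hence No.
(legs=6, habitat=desert, diet=omnivore, class=reptile, age=24) — class is reptile, hence No.

Yes, No, No, No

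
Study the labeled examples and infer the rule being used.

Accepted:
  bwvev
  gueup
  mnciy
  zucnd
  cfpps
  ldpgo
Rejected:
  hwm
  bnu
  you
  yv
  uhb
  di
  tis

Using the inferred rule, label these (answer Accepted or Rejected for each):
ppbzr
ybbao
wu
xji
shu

The distinguishing property — length 5 — holds for all the 'Accepted' cases and none of the 'Rejected' cases.
ppbzr: length 5, has this property → Accepted. ybbao: length 5, has this property → Accepted. wu: length 2, does not fit → Rejected. xji: length 3, does not fit → Rejected. shu: length 3, does not fit → Rejected.

Accepted, Accepted, Rejected, Rejected, Rejected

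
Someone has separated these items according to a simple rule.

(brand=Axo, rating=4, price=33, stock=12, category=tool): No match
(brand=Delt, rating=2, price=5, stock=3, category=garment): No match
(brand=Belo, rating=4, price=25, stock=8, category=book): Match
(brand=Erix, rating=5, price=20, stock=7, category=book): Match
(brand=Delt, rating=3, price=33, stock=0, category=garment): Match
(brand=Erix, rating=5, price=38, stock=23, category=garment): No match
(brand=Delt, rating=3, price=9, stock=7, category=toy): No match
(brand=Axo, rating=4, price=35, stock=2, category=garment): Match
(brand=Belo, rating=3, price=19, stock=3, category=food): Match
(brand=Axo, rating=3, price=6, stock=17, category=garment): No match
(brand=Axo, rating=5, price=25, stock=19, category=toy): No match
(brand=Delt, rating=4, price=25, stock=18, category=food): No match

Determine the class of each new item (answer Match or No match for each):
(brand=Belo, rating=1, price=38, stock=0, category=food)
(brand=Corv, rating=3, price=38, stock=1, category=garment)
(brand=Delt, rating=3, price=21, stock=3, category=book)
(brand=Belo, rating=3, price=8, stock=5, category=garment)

Match, Match, Match, No match

The pattern is that an item is 'Match' exactly when: stock ≤ 8 AND price ≥ 19.
(brand=Belo, rating=1, price=38, stock=0, category=food): stock = 0, price = 38, satisfies this → Match.
(brand=Corv, rating=3, price=38, stock=1, category=garment): stock = 1, price = 38, satisfies this → Match.
(brand=Delt, rating=3, price=21, stock=3, category=book): stock = 3, price = 21, satisfies this → Match.
(brand=Belo, rating=3, price=8, stock=5, category=garment): stock = 5, price = 8, does not fit → No match.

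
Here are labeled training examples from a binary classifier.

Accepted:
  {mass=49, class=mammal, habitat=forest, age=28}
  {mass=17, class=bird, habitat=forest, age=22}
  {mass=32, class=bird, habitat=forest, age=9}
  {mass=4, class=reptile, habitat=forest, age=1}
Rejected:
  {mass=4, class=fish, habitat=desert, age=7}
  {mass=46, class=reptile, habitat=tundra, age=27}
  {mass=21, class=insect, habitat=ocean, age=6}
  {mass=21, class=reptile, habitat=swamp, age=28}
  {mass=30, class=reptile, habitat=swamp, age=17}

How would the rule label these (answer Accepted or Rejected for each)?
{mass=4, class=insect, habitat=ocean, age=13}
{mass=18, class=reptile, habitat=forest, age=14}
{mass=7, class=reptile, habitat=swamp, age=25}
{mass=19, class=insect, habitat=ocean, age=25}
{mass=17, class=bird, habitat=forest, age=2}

Rejected, Accepted, Rejected, Rejected, Accepted

Looking at the examples, the only property every 'Accepted' case has and every 'Rejected' case lacks is: habitat is forest.
{mass=4, class=insect, habitat=ocean, age=13} — habitat is ocean, hence Rejected. {mass=18, class=reptile, habitat=forest, age=14} — habitat is forest, hence Accepted. {mass=7, class=reptile, habitat=swamp, age=25} — habitat is swamp, hence Rejected. {mass=19, class=insect, habitat=ocean, age=25} — habitat is ocean, hence Rejected. {mass=17, class=bird, habitat=forest, age=2} — habitat is forest, hence Accepted.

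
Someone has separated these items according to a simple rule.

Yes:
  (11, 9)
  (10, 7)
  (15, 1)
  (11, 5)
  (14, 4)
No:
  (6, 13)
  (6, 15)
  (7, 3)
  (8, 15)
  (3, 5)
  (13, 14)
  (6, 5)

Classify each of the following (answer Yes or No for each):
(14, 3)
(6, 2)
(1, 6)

The simplest hypothesis consistent with all the labels is: first > second AND sum ≥ 16.

Yes, No, No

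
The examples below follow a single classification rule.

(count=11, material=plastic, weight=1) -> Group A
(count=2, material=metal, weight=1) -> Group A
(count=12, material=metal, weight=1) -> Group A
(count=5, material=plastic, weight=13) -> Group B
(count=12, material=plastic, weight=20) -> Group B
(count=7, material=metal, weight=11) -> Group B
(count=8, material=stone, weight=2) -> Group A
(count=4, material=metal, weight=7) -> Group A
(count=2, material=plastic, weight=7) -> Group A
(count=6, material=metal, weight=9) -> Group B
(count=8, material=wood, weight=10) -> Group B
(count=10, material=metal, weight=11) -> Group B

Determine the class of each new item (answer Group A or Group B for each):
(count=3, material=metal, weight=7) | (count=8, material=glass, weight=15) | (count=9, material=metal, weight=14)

Group A, Group B, Group B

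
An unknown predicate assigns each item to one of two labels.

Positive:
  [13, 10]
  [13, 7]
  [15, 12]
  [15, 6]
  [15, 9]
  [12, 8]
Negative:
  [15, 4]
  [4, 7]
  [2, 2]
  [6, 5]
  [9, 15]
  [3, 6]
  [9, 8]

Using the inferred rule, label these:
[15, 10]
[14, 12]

'Positive' ⟺ first > second AND sum ≥ 20.
[15, 10] — 15 > 10, 15+10 = 25, hence Positive. [14, 12] — 14 > 12, 14+12 = 26, hence Positive.

Positive, Positive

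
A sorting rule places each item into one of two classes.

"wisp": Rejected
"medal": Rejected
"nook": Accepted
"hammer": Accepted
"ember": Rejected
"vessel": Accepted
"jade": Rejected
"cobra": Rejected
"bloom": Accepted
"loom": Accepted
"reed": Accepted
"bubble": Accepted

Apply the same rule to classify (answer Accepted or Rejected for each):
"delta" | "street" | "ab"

Rejected, Accepted, Rejected

The distinguishing property — has a double letter — holds for all the 'Accepted' cases and none of the 'Rejected' cases.
"delta": no doubled letter, fails the rule → Rejected. "street": 'ee' doubled, meets the rule → Accepted. "ab": no doubled letter, fails the rule → Rejected.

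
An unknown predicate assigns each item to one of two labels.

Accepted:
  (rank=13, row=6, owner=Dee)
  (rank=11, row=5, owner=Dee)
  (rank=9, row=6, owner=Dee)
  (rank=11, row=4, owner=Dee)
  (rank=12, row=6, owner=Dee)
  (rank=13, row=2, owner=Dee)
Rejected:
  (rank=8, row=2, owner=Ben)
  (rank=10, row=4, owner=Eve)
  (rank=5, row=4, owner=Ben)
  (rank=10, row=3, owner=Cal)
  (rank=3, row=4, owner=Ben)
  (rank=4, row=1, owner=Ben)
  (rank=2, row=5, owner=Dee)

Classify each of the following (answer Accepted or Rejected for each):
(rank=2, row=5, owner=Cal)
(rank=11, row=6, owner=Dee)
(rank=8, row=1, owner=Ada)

Rejected, Accepted, Rejected

The rule appears to be: owner is Dee AND rank ≥ 3.
(rank=2, row=5, owner=Cal): owner is Cal, rank = 2 — fails the rule, so Rejected. (rank=11, row=6, owner=Dee): owner is Dee, rank = 11 — has this property, so Accepted. (rank=8, row=1, owner=Ada): owner is Ada, rank = 8 — fails the rule, so Rejected.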